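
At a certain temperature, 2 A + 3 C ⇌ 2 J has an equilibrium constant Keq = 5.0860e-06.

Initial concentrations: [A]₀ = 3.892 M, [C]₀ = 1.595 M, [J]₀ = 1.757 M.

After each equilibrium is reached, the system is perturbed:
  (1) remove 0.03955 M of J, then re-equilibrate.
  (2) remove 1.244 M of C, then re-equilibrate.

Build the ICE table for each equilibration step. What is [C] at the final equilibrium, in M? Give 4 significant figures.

[C]_eq = 2.837 M

Q₀ = 0.05022 vs Keq = 5.0860e-06 ⇒ Q>K, reverse
Step 1:
                    A           C           J
  Initial       3.892       1.595       1.757
  Change        1.654       2.481      -1.654
  Equil         5.546       4.076      0.1029
  solve Keq expr → x = -0.827; check Q = 5.0860e-06
Then remove 0.03955 M of J.
Step 2:
                    A           C           J
  Initial       5.546       4.076     0.06338
  Change      -0.0368     -0.0552      0.0368
  Equil         5.509       4.021      0.1002
  solve Keq expr → x = 0.0184; check Q = 5.0860e-06
Then remove 1.244 M of C.
Step 3:
                    A           C           J
  Initial       5.509       2.777      0.1002
  Change      0.04036     0.06054    -0.04036
  Equil          5.55       2.837     0.05982
  solve Keq expr → x = -0.02018; check Q = 5.0860e-06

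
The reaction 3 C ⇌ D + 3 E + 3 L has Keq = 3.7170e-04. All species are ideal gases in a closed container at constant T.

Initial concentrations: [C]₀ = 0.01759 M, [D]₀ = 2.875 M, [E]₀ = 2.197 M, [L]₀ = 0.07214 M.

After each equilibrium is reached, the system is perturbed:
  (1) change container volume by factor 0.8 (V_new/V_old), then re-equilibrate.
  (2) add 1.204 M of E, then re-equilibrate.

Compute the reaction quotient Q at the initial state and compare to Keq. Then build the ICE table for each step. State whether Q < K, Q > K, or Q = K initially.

Q₀ = 2103; Q > K (proceeds reverse)

Q₀ = 2103 vs Keq = 3.7170e-04 ⇒ Q>K, reverse
Step 1:
                  C         D         E         L
  Initial   0.01759     2.875     2.197   0.07214
  Change    0.07005  -0.02335  -0.07005  -0.07005
  Equil     0.08764     2.852     2.127  0.002089
  solve Keq expr → x = -0.02335; check Q = 3.7170e-04
Then change container volume by factor 0.8 (V_new/V_old).
Step 2:
                  C         D         E         L
  Initial    0.1096     3.565     2.659  0.002612
  Change  6.5985e-04 -2.1995e-04 -6.5985e-04 -6.5985e-04
  Equil      0.1102     3.564     2.658  0.001952
  solve Keq expr → x = -2.1995e-04; check Q = 3.7170e-04
Then add 1.204 M of E.
Step 3:
                  C         D         E         L
  Initial    0.1102     3.564     3.862  0.001952
  Change  6.0088e-04 -2.0029e-04 -6.0088e-04 -6.0088e-04
  Equil      0.1108     3.564     3.861  0.001351
  solve Keq expr → x = -2.0029e-04; check Q = 3.7170e-04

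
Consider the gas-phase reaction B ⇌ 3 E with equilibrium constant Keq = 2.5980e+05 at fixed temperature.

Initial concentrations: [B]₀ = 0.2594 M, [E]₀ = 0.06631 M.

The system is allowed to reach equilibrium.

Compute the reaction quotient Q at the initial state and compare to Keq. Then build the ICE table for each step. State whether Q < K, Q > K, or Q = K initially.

Q₀ = 0.001124; Q < K (proceeds forward)

Q₀ = 0.001124 vs Keq = 2.5980e+05 ⇒ Q<K, forward
Step 1:
                   B          E
  I           0.2594    0.06631
  C          -0.2594     0.7782
  E       2.3183e-06     0.8445
  solve Keq expr → x = 0.2594; check Q = 2.5980e+05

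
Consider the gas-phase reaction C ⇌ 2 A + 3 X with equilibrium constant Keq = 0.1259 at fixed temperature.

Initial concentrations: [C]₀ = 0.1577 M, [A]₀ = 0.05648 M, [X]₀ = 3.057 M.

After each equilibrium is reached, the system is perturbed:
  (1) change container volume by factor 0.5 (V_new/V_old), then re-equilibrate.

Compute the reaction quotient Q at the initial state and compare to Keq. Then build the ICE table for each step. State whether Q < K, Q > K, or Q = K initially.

Q₀ = 0.5779 vs Keq = 0.1259 ⇒ Q>K, reverse
Step 1:
                   C          A          X
  Initial     0.1577    0.05648      3.057
  Change     0.01419   -0.02837   -0.04256
  Equil       0.1719    0.02811      3.014
  solve Keq expr → x = -0.01419; check Q = 0.1259
Then change container volume by factor 0.5 (V_new/V_old).
Step 2:
                   C          A          X
  Initial     0.3438    0.05622      6.029
  Change     0.02076   -0.04152   -0.06227
  Equil       0.3645     0.0147      5.967
  solve Keq expr → x = -0.02076; check Q = 0.1259

Q₀ = 0.5779; Q > K (proceeds reverse)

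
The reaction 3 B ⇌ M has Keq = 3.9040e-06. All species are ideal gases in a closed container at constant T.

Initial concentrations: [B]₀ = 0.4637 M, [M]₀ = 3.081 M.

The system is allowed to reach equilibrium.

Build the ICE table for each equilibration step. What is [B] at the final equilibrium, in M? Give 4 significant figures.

Q₀ = 30.9 vs Keq = 3.9040e-06 ⇒ Q>K, reverse
Step 1:
                  B         M
  I          0.4637     3.081
  C           9.232    -3.077
  E           9.696  0.003559
  solve Keq expr → x = -3.077; check Q = 3.9040e-06

[B]_eq = 9.696 M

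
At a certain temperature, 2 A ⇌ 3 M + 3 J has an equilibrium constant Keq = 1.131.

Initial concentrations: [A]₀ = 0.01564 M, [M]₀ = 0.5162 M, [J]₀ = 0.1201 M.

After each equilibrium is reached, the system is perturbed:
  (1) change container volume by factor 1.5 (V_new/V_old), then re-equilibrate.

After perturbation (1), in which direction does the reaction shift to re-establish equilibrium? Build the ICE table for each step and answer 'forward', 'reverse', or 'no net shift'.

Direction: forward

Q₀ = 0.9741 vs Keq = 1.131 ⇒ Q<K, forward
Step 1:
                   A          M          J
  init       0.01564     0.5162     0.1201
  Δ       -8.4164e-04   0.001262   0.001262
  eq          0.0148     0.5175     0.1214
  solve Keq expr → x = 4.2082e-04; check Q = 1.131
Then change container volume by factor 1.5 (V_new/V_old).
Step 2:
                   A          M          J
  init      0.009866      0.345    0.08091
  Δ        -0.004736   0.007105   0.007105
  eq        0.005129     0.3521    0.08801
  solve Keq expr → x = 0.002368; check Q = 1.131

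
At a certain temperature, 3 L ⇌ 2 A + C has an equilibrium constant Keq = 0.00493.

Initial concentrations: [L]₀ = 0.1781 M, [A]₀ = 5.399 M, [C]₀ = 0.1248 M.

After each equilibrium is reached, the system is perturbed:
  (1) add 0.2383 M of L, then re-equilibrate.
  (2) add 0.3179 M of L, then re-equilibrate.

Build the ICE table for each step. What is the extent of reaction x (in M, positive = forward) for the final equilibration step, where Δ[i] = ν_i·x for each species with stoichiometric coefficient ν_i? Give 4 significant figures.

Q₀ = 643.9 vs Keq = 0.00493 ⇒ Q>K, reverse
Step 1:
                  L         A         C
  init       0.1781     5.399    0.1248
  Δ          0.3743   -0.2495   -0.1248
  eq         0.5524     5.149 3.1340e-05
  solve Keq expr → x = -0.1248; check Q = 0.00493
Then add 0.2383 M of L.
Step 2:
                  L         A         C
  init       0.7907     5.149 3.1340e-05
  Δ       -1.8151e-04 1.2101e-04 6.0504e-05
  eq         0.7905      5.15 9.1844e-05
  solve Keq expr → x = 6.0504e-05; check Q = 0.00493
Then add 0.3179 M of L.
Step 3:
                  L         A         C
  init        1.108      5.15 9.1844e-05
  Δ       -4.8291e-04 3.2194e-04 1.6097e-04
  eq          1.108      5.15 2.5281e-04
  solve Keq expr → x = 1.6097e-04; check Q = 0.00493

x = 1.6097e-04 M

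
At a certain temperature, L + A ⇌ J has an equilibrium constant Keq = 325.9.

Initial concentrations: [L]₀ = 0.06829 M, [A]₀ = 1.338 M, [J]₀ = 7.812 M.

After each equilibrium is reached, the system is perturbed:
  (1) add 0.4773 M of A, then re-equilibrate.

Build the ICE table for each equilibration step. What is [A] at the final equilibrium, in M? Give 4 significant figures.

[A]_eq = 1.761 M

Q₀ = 85.5 vs Keq = 325.9 ⇒ Q<K, forward
Step 1:
                   L          A          J
  Initial    0.06829      1.338      7.812
  Change    -0.04957   -0.04957    0.04957
  Equil      0.01872      1.288      7.862
  solve Keq expr → x = 0.04957; check Q = 325.9
Then add 0.4773 M of A.
Step 2:
                   L          A          J
  Initial    0.01872      1.766      7.862
  Change   -0.005013  -0.005013   0.005013
  Equil      0.01371      1.761      7.867
  solve Keq expr → x = 0.005013; check Q = 325.9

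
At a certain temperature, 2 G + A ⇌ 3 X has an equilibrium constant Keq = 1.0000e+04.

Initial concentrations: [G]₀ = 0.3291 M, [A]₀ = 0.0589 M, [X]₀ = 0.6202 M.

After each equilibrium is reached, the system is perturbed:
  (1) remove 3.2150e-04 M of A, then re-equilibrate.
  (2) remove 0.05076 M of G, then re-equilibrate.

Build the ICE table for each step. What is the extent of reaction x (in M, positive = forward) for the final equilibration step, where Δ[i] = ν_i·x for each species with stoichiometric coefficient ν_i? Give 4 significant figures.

x = -7.3186e-04 M

Q₀ = 37.4 vs Keq = 1.0000e+04 ⇒ Q<K, forward
Step 1:
                  G         A         X
  init       0.3291    0.0589    0.6202
  Δ         -0.1156   -0.0578    0.1734
  eq         0.2135  0.001097    0.7936
  solve Keq expr → x = 0.0578; check Q = 1.0000e+04
Then remove 3.2150e-04 M of A.
Step 2:
                  G         A         X
  init       0.2135 7.7511e-04    0.7936
  Δ       6.2258e-04 3.1129e-04 -9.3386e-04
  eq         0.2141  0.001086    0.7927
  solve Keq expr → x = -3.1129e-04; check Q = 1.0000e+04
Then remove 0.05076 M of G.
Step 3:
                  G         A         X
  init       0.1634  0.001086    0.7927
  Δ        0.001464 7.3186e-04 -0.002196
  eq         0.1648  0.001818    0.7905
  solve Keq expr → x = -7.3186e-04; check Q = 1e+04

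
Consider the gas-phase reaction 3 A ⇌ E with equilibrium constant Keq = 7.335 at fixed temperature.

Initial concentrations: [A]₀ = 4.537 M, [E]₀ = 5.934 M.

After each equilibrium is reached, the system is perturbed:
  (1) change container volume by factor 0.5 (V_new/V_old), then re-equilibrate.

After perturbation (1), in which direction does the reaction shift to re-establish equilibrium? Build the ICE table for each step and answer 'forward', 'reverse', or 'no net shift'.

Direction: forward

Q₀ = 0.06354 vs Keq = 7.335 ⇒ Q<K, forward
Step 1:
                  A         E
  I           4.537     5.934
  C          -3.547     1.182
  E            0.99     7.116
  solve Keq expr → x = 1.182; check Q = 7.335
Then change container volume by factor 0.5 (V_new/V_old).
Step 2:
                  A         E
  I            1.98     14.23
  C         -0.7256    0.2419
  E           1.254     14.47
  solve Keq expr → x = 0.2419; check Q = 7.335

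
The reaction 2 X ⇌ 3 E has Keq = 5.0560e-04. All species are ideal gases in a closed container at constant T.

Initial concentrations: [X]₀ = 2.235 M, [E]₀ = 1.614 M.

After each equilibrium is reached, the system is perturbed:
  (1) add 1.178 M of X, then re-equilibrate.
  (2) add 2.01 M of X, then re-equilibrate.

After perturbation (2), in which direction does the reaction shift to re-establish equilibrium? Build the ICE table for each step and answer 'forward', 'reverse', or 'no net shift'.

Direction: forward

Q₀ = 0.8417 vs Keq = 5.0560e-04 ⇒ Q>K, reverse
Step 1:
                    X           E
  Initial       2.235       1.614
  Change       0.9608      -1.441
  Equil         3.196      0.1728
  solve Keq expr → x = -0.4804; check Q = 5.0560e-04
Then add 1.178 M of X.
Step 2:
                    X           E
  Initial       4.374      0.1728
  Change     -0.02624     0.03937
  Equil         4.348      0.2122
  solve Keq expr → x = 0.01312; check Q = 5.0560e-04
Then add 2.01 M of X.
Step 3:
                    X           E
  Initial       6.358      0.2122
  Change     -0.04003     0.06004
  Equil         6.318      0.2722
  solve Keq expr → x = 0.02001; check Q = 5.0560e-04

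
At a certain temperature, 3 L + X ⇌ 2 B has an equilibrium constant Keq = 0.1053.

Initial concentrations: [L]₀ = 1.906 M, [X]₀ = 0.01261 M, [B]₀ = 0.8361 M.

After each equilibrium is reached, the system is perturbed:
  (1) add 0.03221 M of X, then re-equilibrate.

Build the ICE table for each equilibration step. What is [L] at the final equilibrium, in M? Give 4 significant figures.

Q₀ = 8.006 vs Keq = 0.1053 ⇒ Q>K, reverse
Step 1:
                  L         X         B
  I           1.906   0.01261    0.8361
  C          0.4932    0.1644   -0.3288
  E           2.399     0.177    0.5073
  solve Keq expr → x = -0.1644; check Q = 0.1053
Then add 0.03221 M of X.
Step 2:
                  L         X         B
  I           2.399    0.2092    0.5073
  C        -0.03057  -0.01019   0.02038
  E           2.369     0.199    0.5277
  solve Keq expr → x = 0.01019; check Q = 0.1053

[L]_eq = 2.369 M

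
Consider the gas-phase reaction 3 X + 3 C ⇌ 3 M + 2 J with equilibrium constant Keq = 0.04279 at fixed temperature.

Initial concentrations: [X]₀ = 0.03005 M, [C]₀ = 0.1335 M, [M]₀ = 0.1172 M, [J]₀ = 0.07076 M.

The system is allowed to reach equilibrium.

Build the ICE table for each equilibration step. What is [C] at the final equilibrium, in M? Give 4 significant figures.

[C]_eq = 0.1918 M

Q₀ = 124.8 vs Keq = 0.04279 ⇒ Q>K, reverse
Step 1:
                  X         C         M         J
  init      0.03005    0.1335    0.1172   0.07076
  Δ         0.05829   0.05829  -0.05829  -0.03886
  eq        0.08834    0.1918   0.05891    0.0319
  solve Keq expr → x = -0.01943; check Q = 0.04279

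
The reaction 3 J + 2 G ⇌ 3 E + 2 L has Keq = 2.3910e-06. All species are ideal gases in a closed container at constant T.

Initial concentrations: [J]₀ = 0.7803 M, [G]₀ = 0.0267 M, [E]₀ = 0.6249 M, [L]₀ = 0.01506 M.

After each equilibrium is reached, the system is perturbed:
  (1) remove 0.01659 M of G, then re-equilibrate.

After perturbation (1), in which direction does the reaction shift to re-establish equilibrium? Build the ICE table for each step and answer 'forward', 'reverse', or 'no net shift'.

Direction: reverse

Q₀ = 0.1634 vs Keq = 2.3910e-06 ⇒ Q>K, reverse
Step 1:
                   J          G          E          L
  I           0.7803     0.0267     0.6249    0.01506
  C          0.02244    0.01496   -0.02244   -0.01496
  E           0.8027    0.04166     0.6025 9.9081e-05
  solve Keq expr → x = -0.00748; check Q = 2.3910e-06
Then remove 0.01659 M of G.
Step 2:
                   J          G          E          L
  I           0.8027    0.02507     0.6025 9.9081e-05
  C       5.9020e-05 3.9347e-05 -5.9020e-05 -3.9347e-05
  E           0.8028    0.02511     0.6024 5.9735e-05
  solve Keq expr → x = -1.9673e-05; check Q = 2.3910e-06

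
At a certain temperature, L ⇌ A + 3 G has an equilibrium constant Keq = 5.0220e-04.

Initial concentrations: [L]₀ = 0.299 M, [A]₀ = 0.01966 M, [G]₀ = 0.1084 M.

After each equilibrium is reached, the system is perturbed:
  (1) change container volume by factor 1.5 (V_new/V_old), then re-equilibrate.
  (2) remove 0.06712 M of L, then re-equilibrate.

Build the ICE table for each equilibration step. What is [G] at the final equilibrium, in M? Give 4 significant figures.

[G]_eq = 0.1239 M

Q₀ = 8.3753e-05 vs Keq = 5.0220e-04 ⇒ Q<K, forward
Step 1:
                    L           A           G
  Initial       0.299     0.01966      0.1084
  Change     -0.01646     0.01646     0.04938
  Equil        0.2825     0.03612      0.1578
  solve Keq expr → x = 0.01646; check Q = 5.0220e-04
Then change container volume by factor 1.5 (V_new/V_old).
Step 2:
                    L           A           G
  Initial      0.1884     0.02408      0.1052
  Change     -0.01061     0.01061     0.03184
  Equil        0.1777     0.03469       0.137
  solve Keq expr → x = 0.01061; check Q = 5.0220e-04
Then remove 0.06712 M of L.
Step 3:
                    L           A           G
  Initial      0.1106     0.03469       0.137
  Change     0.004362   -0.004362    -0.01309
  Equil         0.115     0.03033      0.1239
  solve Keq expr → x = -0.004362; check Q = 5.0220e-04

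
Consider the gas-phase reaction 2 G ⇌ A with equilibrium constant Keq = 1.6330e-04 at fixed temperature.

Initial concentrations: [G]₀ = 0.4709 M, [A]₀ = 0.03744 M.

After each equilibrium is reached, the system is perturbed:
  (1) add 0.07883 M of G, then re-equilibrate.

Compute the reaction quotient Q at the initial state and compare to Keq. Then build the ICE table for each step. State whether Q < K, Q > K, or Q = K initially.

Q₀ = 0.1688; Q > K (proceeds reverse)

Q₀ = 0.1688 vs Keq = 1.6330e-04 ⇒ Q>K, reverse
Step 1:
                    G           A
  init         0.4709     0.03744
  Δ           0.07478    -0.03739
  eq           0.5457  4.8626e-05
  solve Keq expr → x = -0.03739; check Q = 1.6330e-04
Then add 0.07883 M of G.
Step 2:
                    G           A
  init         0.6245  4.8626e-05
  Δ       -3.0115e-05  1.5058e-05
  eq           0.6245  6.3683e-05
  solve Keq expr → x = 1.5058e-05; check Q = 1.6330e-04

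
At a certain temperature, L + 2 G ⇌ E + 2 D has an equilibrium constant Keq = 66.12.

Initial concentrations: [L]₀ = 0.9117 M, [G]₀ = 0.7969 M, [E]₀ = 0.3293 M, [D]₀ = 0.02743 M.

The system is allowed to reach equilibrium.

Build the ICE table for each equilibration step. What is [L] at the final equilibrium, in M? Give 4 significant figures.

[L]_eq = 0.5623 M

Q₀ = 4.2794e-04 vs Keq = 66.12 ⇒ Q<K, forward
Step 1:
                    L           G           E           D
  Initial      0.9117      0.7969      0.3293     0.02743
  Change      -0.3494     -0.6988      0.3494      0.6988
  Equil        0.5623     0.09812      0.6787      0.7262
  solve Keq expr → x = 0.3494; check Q = 66.12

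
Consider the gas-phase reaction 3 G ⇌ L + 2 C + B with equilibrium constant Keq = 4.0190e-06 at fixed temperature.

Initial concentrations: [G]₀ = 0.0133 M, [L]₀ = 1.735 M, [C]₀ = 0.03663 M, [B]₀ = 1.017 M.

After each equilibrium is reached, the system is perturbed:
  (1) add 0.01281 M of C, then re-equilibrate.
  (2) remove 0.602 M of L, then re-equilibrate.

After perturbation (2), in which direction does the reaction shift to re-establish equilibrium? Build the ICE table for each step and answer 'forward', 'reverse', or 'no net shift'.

Direction: forward

Q₀ = 1006 vs Keq = 4.0190e-06 ⇒ Q>K, reverse
Step 1:
                    G           L           C           B
  I            0.0133       1.735     0.03663       1.017
  C            0.0549     -0.0183     -0.0366     -0.0183
  E            0.0682       1.717  2.7272e-05      0.9987
  solve Keq expr → x = -0.0183; check Q = 4.0190e-06
Then add 0.01281 M of C.
Step 2:
                    G           L           C           B
  I            0.0682       1.717     0.01284      0.9987
  C            0.0192   -0.006399     -0.0128   -0.006399
  E            0.0874        1.71  3.9762e-05      0.9923
  solve Keq expr → x = -0.006399; check Q = 4.0190e-06
Then remove 0.602 M of L.
Step 3:
                    G           L           C           B
  I            0.0874       1.108  3.9762e-05      0.9923
  C       -1.4430e-05  4.8099e-06  9.6198e-06  4.8099e-06
  E           0.08739       1.108  4.9382e-05      0.9923
  solve Keq expr → x = 4.8099e-06; check Q = 4.0190e-06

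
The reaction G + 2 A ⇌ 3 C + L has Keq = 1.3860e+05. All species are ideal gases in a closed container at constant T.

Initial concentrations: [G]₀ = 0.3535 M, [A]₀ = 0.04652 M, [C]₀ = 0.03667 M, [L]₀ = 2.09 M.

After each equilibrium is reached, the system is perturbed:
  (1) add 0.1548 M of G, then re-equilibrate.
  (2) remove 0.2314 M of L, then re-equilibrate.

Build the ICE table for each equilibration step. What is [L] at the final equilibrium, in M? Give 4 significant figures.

Q₀ = 0.1347 vs Keq = 1.3860e+05 ⇒ Q<K, forward
Step 1:
                   G          A          C          L
  I           0.3535    0.04652    0.03667       2.09
  C         -0.02314   -0.04629    0.06943    0.02314
  E           0.3304 2.3477e-04     0.1061      2.113
  solve Keq expr → x = 0.02314; check Q = 1.3860e+05
Then add 0.1548 M of G.
Step 2:
                   G          A          C          L
  I           0.4852 2.3477e-04     0.1061      2.113
  C       -2.0435e-05 -4.0869e-05 6.1304e-05 2.0435e-05
  E           0.4851 1.9390e-04     0.1062      2.113
  solve Keq expr → x = 2.0435e-05; check Q = 1.3860e+05
Then remove 0.2314 M of L.
Step 3:
                   G          A          C          L
  I           0.4851 1.9390e-04     0.1062      1.882
  C       -5.4405e-06 -1.0881e-05 1.6321e-05 5.4405e-06
  E           0.4851 1.8302e-04     0.1062      1.882
  solve Keq expr → x = 5.4405e-06; check Q = 1.3860e+05

[L]_eq = 1.882 M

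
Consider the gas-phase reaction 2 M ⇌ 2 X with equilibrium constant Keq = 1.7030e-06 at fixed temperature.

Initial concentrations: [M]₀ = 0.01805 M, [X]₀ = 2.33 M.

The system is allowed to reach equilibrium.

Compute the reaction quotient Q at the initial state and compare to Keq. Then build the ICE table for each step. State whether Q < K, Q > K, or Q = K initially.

Q₀ = 1.6663e+04; Q > K (proceeds reverse)

Q₀ = 1.6663e+04 vs Keq = 1.7030e-06 ⇒ Q>K, reverse
Step 1:
                   M          X
  Initial    0.01805       2.33
  Change       2.327     -2.327
  Equil        2.345    0.00306
  solve Keq expr → x = -1.163; check Q = 1.7030e-06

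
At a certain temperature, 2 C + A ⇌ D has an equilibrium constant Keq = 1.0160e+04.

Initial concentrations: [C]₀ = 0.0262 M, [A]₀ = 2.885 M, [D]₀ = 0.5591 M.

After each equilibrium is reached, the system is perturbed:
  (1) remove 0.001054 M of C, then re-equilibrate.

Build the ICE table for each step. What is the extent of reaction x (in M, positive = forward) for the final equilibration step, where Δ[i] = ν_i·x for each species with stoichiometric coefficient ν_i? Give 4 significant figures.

x = -5.2578e-04 M

Q₀ = 282.3 vs Keq = 1.0160e+04 ⇒ Q<K, forward
Step 1:
                    C           A           D
  Initial      0.0262       2.885      0.5591
  Change     -0.02178    -0.01089     0.01089
  Equil      0.004418       2.874        0.57
  solve Keq expr → x = 0.01089; check Q = 1.0160e+04
Then remove 0.001054 M of C.
Step 2:
                    C           A           D
  Initial    0.003364       2.874        0.57
  Change     0.001052  5.2578e-04 -5.2578e-04
  Equil      0.004416       2.875      0.5695
  solve Keq expr → x = -5.2578e-04; check Q = 1.0160e+04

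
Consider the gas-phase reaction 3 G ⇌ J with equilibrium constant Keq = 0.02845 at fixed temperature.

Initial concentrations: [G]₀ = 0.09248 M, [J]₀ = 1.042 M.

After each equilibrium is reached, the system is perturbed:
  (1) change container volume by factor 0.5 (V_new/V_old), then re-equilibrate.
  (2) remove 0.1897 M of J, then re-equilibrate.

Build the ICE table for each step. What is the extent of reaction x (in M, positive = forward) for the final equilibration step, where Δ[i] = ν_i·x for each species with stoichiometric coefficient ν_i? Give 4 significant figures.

x = 0.0514 M

Q₀ = 1317 vs Keq = 0.02845 ⇒ Q>K, reverse
Step 1:
                   G          J
  I          0.09248      1.042
  C            2.156    -0.7186
  E            2.248     0.3234
  solve Keq expr → x = -0.7186; check Q = 0.02845
Then change container volume by factor 0.5 (V_new/V_old).
Step 2:
                   G          J
  I            4.497     0.6467
  C           -1.178     0.3928
  E            3.318       1.04
  solve Keq expr → x = 0.3928; check Q = 0.02845
Then remove 0.1897 M of J.
Step 3:
                   G          J
  I            3.318     0.8498
  C          -0.1542     0.0514
  E            3.164     0.9012
  solve Keq expr → x = 0.0514; check Q = 0.02845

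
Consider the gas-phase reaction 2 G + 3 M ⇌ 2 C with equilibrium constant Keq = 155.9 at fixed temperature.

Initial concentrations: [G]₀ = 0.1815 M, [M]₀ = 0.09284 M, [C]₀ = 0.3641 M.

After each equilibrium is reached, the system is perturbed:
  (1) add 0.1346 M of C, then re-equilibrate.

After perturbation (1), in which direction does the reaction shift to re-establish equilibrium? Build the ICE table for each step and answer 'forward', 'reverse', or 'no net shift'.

Direction: reverse

Q₀ = 5029 vs Keq = 155.9 ⇒ Q>K, reverse
Step 1:
                  G         M         C
  init       0.1815   0.09284    0.3641
  Δ         0.07335      0.11  -0.07335
  eq         0.2549    0.2029    0.2907
  solve Keq expr → x = -0.03668; check Q = 155.9
Then add 0.1346 M of C.
Step 2:
                  G         M         C
  init       0.2549    0.2029    0.4253
  Δ         0.02318   0.03478  -0.02318
  eq          0.278    0.2376    0.4022
  solve Keq expr → x = -0.01159; check Q = 155.9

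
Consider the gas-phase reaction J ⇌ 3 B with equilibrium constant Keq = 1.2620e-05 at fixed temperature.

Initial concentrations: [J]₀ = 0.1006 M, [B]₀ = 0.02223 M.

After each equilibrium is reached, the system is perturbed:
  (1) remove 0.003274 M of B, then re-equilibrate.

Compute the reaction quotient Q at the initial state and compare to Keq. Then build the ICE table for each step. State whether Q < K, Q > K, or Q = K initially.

Q₀ = 1.0920e-04; Q > K (proceeds reverse)

Q₀ = 1.0920e-04 vs Keq = 1.2620e-05 ⇒ Q>K, reverse
Step 1:
                   J          B
  init        0.1006    0.02223
  Δ         0.003756   -0.01127
  eq          0.1044    0.01096
  solve Keq expr → x = -0.003756; check Q = 1.2620e-05
Then remove 0.003274 M of B.
Step 2:
                   J          B
  init        0.1044   0.007687
  Δ        -0.001079   0.003236
  eq          0.1033    0.01092
  solve Keq expr → x = 0.001079; check Q = 1.2620e-05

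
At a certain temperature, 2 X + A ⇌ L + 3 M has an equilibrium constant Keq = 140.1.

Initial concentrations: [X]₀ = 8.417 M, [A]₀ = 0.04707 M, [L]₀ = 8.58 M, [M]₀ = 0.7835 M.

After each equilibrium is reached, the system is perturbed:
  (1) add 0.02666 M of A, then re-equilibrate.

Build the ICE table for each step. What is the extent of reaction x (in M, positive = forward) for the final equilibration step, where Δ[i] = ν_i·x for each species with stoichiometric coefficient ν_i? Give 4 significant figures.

x = 0.02645 M

Q₀ = 1.238 vs Keq = 140.1 ⇒ Q<K, forward
Step 1:
                   X          A          L          M
  Initial      8.417    0.04707       8.58     0.7835
  Change    -0.09274   -0.04637    0.04637     0.1391
  Equil        8.324 6.9785e-04      8.626     0.9226
  solve Keq expr → x = 0.04637; check Q = 140.1
Then add 0.02666 M of A.
Step 2:
                   X          A          L          M
  Initial      8.324    0.02736      8.626     0.9226
  Change     -0.0529   -0.02645    0.02645    0.07935
  Equil        8.271 9.0808e-04      8.653      1.002
  solve Keq expr → x = 0.02645; check Q = 140.1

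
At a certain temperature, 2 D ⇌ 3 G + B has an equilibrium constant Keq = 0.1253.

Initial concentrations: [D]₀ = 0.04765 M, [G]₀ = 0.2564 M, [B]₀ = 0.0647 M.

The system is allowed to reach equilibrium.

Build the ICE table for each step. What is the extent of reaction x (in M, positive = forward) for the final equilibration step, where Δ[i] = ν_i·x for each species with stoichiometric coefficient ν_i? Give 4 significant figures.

Q₀ = 0.4803 vs Keq = 0.1253 ⇒ Q>K, reverse
Step 1:
                  D         G         B
  init      0.04765    0.2564    0.0647
  Δ         0.02174  -0.03261  -0.01087
  eq        0.06939    0.2238   0.05383
  solve Keq expr → x = -0.01087; check Q = 0.1253

x = -0.01087 M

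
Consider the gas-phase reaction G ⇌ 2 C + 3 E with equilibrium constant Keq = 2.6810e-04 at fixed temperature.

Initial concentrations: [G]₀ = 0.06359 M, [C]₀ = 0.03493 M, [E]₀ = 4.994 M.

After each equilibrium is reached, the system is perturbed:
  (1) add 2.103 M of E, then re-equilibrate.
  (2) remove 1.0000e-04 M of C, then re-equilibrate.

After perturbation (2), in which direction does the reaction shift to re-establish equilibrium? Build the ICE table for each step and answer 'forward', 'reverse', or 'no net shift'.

Direction: forward

Q₀ = 2.39 vs Keq = 2.6810e-04 ⇒ Q>K, reverse
Step 1:
                   G          C          E
  Initial    0.06359    0.03493      4.994
  Change     0.01725   -0.03451   -0.05176
  Equil      0.08084 4.2373e-04      4.942
  solve Keq expr → x = -0.01725; check Q = 2.6810e-04
Then add 2.103 M of E.
Step 2:
                   G          C          E
  Initial    0.08084 4.2373e-04      7.045
  Change  8.7309e-05 -1.7462e-04 -2.6193e-04
  Equil      0.08093 2.4911e-04      7.045
  solve Keq expr → x = -8.7309e-05; check Q = 2.6810e-04
Then remove 1.0000e-04 M of C.
Step 3:
                   G          C          E
  Initial    0.08093 1.4911e-04      7.045
  Change  -4.9958e-05 9.9915e-05 1.4987e-04
  Equil      0.08088 2.4902e-04      7.045
  solve Keq expr → x = 4.9958e-05; check Q = 2.6810e-04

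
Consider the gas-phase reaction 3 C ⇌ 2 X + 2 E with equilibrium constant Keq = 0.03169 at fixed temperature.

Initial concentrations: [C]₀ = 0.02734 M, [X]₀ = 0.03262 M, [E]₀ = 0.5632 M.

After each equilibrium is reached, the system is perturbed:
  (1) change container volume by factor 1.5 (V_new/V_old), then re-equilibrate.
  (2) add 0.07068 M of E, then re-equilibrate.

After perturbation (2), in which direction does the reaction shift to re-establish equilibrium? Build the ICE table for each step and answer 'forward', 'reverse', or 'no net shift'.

Direction: reverse

Q₀ = 16.52 vs Keq = 0.03169 ⇒ Q>K, reverse
Step 1:
                  C         X         E
  Initial   0.02734   0.03262    0.5632
  Change    0.04019   -0.0268   -0.0268
  Equil     0.06753  0.005824    0.5364
  solve Keq expr → x = -0.0134; check Q = 0.03169
Then change container volume by factor 1.5 (V_new/V_old).
Step 2:
                  C         X         E
  Initial   0.04502  0.003883    0.3576
  Change  -0.001048 6.9864e-04 6.9864e-04
  Equil     0.04397  0.004582    0.3583
  solve Keq expr → x = 3.4932e-04; check Q = 0.03169
Then add 0.07068 M of E.
Step 3:
                  C         X         E
  Initial   0.04397  0.004582     0.429
  Change  9.3884e-04 -6.2589e-04 -6.2589e-04
  Equil     0.04491  0.003956    0.4284
  solve Keq expr → x = -3.1295e-04; check Q = 0.03169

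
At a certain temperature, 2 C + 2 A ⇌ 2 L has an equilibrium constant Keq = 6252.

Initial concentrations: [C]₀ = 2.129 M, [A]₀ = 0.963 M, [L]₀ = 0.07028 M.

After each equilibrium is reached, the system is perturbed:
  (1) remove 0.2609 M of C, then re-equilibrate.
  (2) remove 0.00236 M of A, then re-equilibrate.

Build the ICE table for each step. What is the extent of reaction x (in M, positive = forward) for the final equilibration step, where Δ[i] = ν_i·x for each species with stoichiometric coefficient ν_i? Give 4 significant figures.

x = -0.001147 M

Q₀ = 0.001175 vs Keq = 6252 ⇒ Q<K, forward
Step 1:
                  C         A         L
  init        2.129     0.963   0.07028
  Δ          -0.952    -0.952     0.952
  eq          1.177   0.01098     1.022
  solve Keq expr → x = 0.476; check Q = 6252
Then remove 0.2609 M of C.
Step 2:
                  C         A         L
  init       0.9161   0.01098     1.022
  Δ         0.00304   0.00304  -0.00304
  eq         0.9191   0.01402     1.019
  solve Keq expr → x = -0.00152; check Q = 6252
Then remove 0.00236 M of A.
Step 3:
                  C         A         L
  init       0.9191   0.01166     1.019
  Δ        0.002294  0.002294 -0.002294
  eq         0.9214   0.01396     1.017
  solve Keq expr → x = -0.001147; check Q = 6252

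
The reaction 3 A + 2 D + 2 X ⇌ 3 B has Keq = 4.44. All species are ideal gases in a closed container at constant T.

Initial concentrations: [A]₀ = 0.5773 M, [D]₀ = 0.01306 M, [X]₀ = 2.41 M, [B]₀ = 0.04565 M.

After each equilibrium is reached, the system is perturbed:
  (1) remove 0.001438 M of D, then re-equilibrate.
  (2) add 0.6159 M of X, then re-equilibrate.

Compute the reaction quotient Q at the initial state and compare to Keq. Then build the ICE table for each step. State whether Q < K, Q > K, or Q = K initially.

Q₀ = 0.4991 vs Keq = 4.44 ⇒ Q<K, forward
Step 1:
                    A           D           X           B
  init         0.5773     0.01306        2.41     0.04565
  Δ          -0.01038   -0.006923   -0.006923     0.01038
  eq           0.5669    0.006137       2.403     0.05603
  solve Keq expr → x = 0.003462; check Q = 4.44
Then remove 0.001438 M of D.
Step 2:
                    A           D           X           B
  init         0.5669    0.004699       2.403     0.05603
  Δ          0.001698    0.001132    0.001132   -0.001698
  eq           0.5686    0.005831       2.404     0.05434
  solve Keq expr → x = -5.6608e-04; check Q = 4.44
Then add 0.6159 M of X.
Step 3:
                    A           D           X           B
  init         0.5686    0.005831        3.02     0.05434
  Δ         -0.001469 -9.7929e-04 -9.7929e-04    0.001469
  eq           0.5671    0.004852       3.019     0.05581
  solve Keq expr → x = 4.8964e-04; check Q = 4.44

Q₀ = 0.4991; Q < K (proceeds forward)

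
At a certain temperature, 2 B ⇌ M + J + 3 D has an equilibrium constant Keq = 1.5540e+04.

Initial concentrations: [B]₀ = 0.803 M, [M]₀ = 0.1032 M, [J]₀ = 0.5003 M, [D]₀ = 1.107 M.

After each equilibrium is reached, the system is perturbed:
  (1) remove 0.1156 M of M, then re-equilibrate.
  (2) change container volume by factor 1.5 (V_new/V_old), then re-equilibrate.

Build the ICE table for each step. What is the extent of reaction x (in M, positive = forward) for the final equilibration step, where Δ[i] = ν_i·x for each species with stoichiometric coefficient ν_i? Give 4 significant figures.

x = 0.002418 M

Q₀ = 0.1086 vs Keq = 1.5540e+04 ⇒ Q<K, forward
Step 1:
                  B         M         J         D
  init        0.803    0.1032    0.5003     1.107
  Δ         -0.7846    0.3923    0.3923     1.177
  eq        0.01841    0.4955    0.8926     2.284
  solve Keq expr → x = 0.3923; check Q = 1.5540e+04
Then remove 0.1156 M of M.
Step 2:
                  B         M         J         D
  init      0.01841    0.3799    0.8926     2.284
  Δ       -0.002221  0.001111  0.001111  0.003332
  eq        0.01619     0.381    0.8937     2.287
  solve Keq expr → x = 0.001111; check Q = 1.5540e+04
Then change container volume by factor 1.5 (V_new/V_old).
Step 3:
                  B         M         J         D
  init      0.01079     0.254    0.5958     1.525
  Δ       -0.004837  0.002418  0.002418  0.007255
  eq       0.005958    0.2564    0.5982     1.532
  solve Keq expr → x = 0.002418; check Q = 1.5540e+04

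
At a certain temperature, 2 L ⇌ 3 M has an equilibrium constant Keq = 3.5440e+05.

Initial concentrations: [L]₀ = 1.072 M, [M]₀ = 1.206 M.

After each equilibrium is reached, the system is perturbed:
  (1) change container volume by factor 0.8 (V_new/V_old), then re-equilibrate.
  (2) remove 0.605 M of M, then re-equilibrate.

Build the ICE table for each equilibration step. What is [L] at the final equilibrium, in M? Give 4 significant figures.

Q₀ = 1.526 vs Keq = 3.5440e+05 ⇒ Q<K, forward
Step 1:
                  L         M
  I           1.072     1.206
  C          -1.064     1.596
  E        0.007879     2.802
  solve Keq expr → x = 0.5321; check Q = 3.5440e+05
Then change container volume by factor 0.8 (V_new/V_old).
Step 2:
                  L         M
  I        0.009849     3.503
  C        0.001154 -0.001732
  E           0.011     3.501
  solve Keq expr → x = -5.7720e-04; check Q = 3.5440e+05
Then remove 0.605 M of M.
Step 3:
                  L         M
  I           0.011     2.896
  C       -0.002708  0.004062
  E        0.008296       2.9
  solve Keq expr → x = 0.001354; check Q = 3.5440e+05

[L]_eq = 0.008296 M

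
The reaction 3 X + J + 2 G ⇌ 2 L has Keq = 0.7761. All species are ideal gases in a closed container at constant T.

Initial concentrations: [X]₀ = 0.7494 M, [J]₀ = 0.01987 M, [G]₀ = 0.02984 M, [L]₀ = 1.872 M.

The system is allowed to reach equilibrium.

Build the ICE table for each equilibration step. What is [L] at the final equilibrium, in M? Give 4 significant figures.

[L]_eq = 1.119 M

Q₀ = 4.7063e+05 vs Keq = 0.7761 ⇒ Q>K, reverse
Step 1:
                  X         J         G         L
  Initial    0.7494   0.01987   0.02984     1.872
  Change       1.13    0.3766    0.7532   -0.7532
  Equil       1.879    0.3965     0.783     1.119
  solve Keq expr → x = -0.3766; check Q = 0.7761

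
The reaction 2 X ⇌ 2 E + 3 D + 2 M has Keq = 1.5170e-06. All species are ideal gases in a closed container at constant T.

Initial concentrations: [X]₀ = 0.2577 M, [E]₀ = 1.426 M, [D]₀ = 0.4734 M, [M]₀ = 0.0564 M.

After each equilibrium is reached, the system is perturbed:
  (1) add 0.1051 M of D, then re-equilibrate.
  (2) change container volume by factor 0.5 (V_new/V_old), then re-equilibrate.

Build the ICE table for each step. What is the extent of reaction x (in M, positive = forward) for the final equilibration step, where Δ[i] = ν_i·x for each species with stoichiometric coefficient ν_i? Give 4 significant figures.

Q₀ = 0.01033 vs Keq = 1.5170e-06 ⇒ Q>K, reverse
Step 1:
                   X          E          D          M
  init        0.2577      1.426     0.4734     0.0564
  Δ          0.05525   -0.05525   -0.08287   -0.05525
  eq          0.3129      1.371     0.3905   0.001152
  solve Keq expr → x = -0.02762; check Q = 1.5170e-06
Then add 0.1051 M of D.
Step 2:
                   X          E          D          M
  init        0.3129      1.371     0.4956   0.001152
  Δ       3.4397e-04 -3.4397e-04 -5.1595e-04 -3.4397e-04
  eq          0.3133       1.37     0.4951 8.0823e-04
  solve Keq expr → x = -1.7198e-04; check Q = 1.5170e-06
Then change container volume by factor 0.5 (V_new/V_old).
Step 3:
                   X          E          D          M
  init        0.6266      2.741     0.9902   0.001616
  Δ         0.001329  -0.001329  -0.001994  -0.001329
  eq          0.6279      2.739     0.9882 2.8737e-04
  solve Keq expr → x = -6.6455e-04; check Q = 1.5170e-06

x = -6.6455e-04 M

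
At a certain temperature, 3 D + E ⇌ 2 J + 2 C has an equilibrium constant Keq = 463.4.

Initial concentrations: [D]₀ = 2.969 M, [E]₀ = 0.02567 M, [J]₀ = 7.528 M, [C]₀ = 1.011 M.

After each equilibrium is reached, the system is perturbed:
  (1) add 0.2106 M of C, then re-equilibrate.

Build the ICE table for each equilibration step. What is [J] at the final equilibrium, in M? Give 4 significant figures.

[J]_eq = 7.564 M

Q₀ = 86.22 vs Keq = 463.4 ⇒ Q<K, forward
Step 1:
                    D           E           J           C
  init          2.969     0.02567       7.528       1.011
  Δ          -0.06036    -0.02012     0.04024     0.04024
  eq            2.909    0.005551       7.568       1.051
  solve Keq expr → x = 0.02012; check Q = 463.4
Then add 0.2106 M of C.
Step 2:
                    D           E           J           C
  init          2.909    0.005551       7.568       1.262
  Δ          0.006965    0.002322   -0.004643   -0.004643
  eq            2.916    0.007873       7.564       1.257
  solve Keq expr → x = -0.002322; check Q = 463.4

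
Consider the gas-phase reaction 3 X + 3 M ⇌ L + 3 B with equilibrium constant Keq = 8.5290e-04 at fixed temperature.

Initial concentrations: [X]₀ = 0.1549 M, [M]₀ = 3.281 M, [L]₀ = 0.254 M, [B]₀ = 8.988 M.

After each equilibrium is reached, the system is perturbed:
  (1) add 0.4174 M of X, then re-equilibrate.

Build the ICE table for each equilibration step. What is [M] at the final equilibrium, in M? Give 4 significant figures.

Q₀ = 1405 vs Keq = 8.5290e-04 ⇒ Q>K, reverse
Step 1:
                  X         M         L         B
  Initial    0.1549     3.281     0.254     8.988
  Change     0.7618    0.7618   -0.2539   -0.7618
  Equil      0.9167     4.043 7.7977e-05     8.226
  solve Keq expr → x = -0.2539; check Q = 8.5290e-04
Then add 0.4174 M of X.
Step 2:
                  X         M         L         B
  Initial     1.334     4.043 7.7977e-05     8.226
  Change  -4.8598e-04 -4.8598e-04 1.6199e-04 4.8598e-04
  Equil       1.334     4.042 2.3997e-04     8.227
  solve Keq expr → x = 1.6199e-04; check Q = 8.5290e-04

[M]_eq = 4.042 M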